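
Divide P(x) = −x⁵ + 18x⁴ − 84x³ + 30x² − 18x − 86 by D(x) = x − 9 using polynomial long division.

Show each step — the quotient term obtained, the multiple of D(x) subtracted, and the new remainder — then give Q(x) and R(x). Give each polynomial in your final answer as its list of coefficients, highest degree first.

Step 1: lead(−x⁵ + 18x⁴ − 84x³ + 30x² − 18x − 86) ÷ lead(D) = −x⁵ ÷ x = −x⁴. Subtract (−x⁴)·D = −x⁵ + 9x⁴. Remainder: 9x⁴ − 84x³ + 30x² − 18x − 86.
Step 2: lead(9x⁴ − 84x³ + 30x² − 18x − 86) ÷ lead(D) = 9x⁴ ÷ x = 9x³. Subtract (9x³)·D = 9x⁴ − 81x³. Remainder: −3x³ + 30x² − 18x − 86.
Step 3: lead(−3x³ + 30x² − 18x − 86) ÷ lead(D) = −3x³ ÷ x = −3x². Subtract (−3x²)·D = −3x³ + 27x². Remainder: 3x² − 18x − 86.
Step 4: lead(3x² − 18x − 86) ÷ lead(D) = 3x² ÷ x = 3x. Subtract (3x)·D = 3x² − 27x. Remainder: 9x − 86.
Step 5: lead(9x − 86) ÷ lead(D) = 9x ÷ x = 9. Subtract (9)·D = 9x − 81. Remainder: −5.

Q = [-1, 9, -3, 3, 9]; R = [-5]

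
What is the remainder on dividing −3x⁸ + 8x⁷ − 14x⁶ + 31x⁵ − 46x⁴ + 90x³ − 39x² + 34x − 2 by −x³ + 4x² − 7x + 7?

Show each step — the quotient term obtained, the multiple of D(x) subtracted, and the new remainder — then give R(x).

Step 1: lead(−3x⁸ + 8x⁷ − 14x⁶ + 31x⁵ − 46x⁴ + 90x³ − 39x² + 34x − 2) ÷ lead(D) = −3x⁸ ÷ −x³ = 3x⁵. Subtract (3x⁵)·D = −3x⁸ + 12x⁷ − 21x⁶ + 21x⁵. Remainder: −4x⁷ + 7x⁶ + 10x⁵ − 46x⁴ + 90x³ − 39x² + 34x − 2.
Step 2: lead(−4x⁷ + 7x⁶ + 10x⁵ − 46x⁴ + 90x³ − 39x² + 34x − 2) ÷ lead(D) = −4x⁷ ÷ −x³ = 4x⁴. Subtract (4x⁴)·D = −4x⁷ + 16x⁶ − 28x⁵ + 28x⁴. Remainder: −9x⁶ + 38x⁵ − 74x⁴ + 90x³ − 39x² + 34x − 2.
Step 3: lead(−9x⁶ + 38x⁵ − 74x⁴ + 90x³ − 39x² + 34x − 2) ÷ lead(D) = −9x⁶ ÷ −x³ = 9x³. Subtract (9x³)·D = −9x⁶ + 36x⁵ − 63x⁴ + 63x³. Remainder: 2x⁵ − 11x⁴ + 27x³ − 39x² + 34x − 2.
Step 4: lead(2x⁵ − 11x⁴ + 27x³ − 39x² + 34x − 2) ÷ lead(D) = 2x⁵ ÷ −x³ = −2x². Subtract (−2x²)·D = 2x⁵ − 8x⁴ + 14x³ − 14x². Remainder: −3x⁴ + 13x³ − 25x² + 34x − 2.
Step 5: lead(−3x⁴ + 13x³ − 25x² + 34x − 2) ÷ lead(D) = −3x⁴ ÷ −x³ = 3x. Subtract (3x)·D = −3x⁴ + 12x³ − 21x² + 21x. Remainder: x³ − 4x² + 13x − 2.
Step 6: lead(x³ − 4x² + 13x − 2) ÷ lead(D) = x³ ÷ −x³ = −1. Subtract (−1)·D = x³ − 4x² + 7x − 7. Remainder: 6x + 5.

R(x) = 6x + 5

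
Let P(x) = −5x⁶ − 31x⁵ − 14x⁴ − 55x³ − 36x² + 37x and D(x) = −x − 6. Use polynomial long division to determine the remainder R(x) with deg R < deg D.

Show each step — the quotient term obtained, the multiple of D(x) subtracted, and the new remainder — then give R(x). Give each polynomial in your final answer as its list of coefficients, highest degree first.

Step 1: lead(−5x⁶ − 31x⁵ − 14x⁴ − 55x³ − 36x² + 37x) ÷ lead(D) = −5x⁶ ÷ −x = 5x⁵. Subtract (5x⁵)·D = −5x⁶ − 30x⁵. Remainder: −x⁵ − 14x⁴ − 55x³ − 36x² + 37x.
Step 2: lead(−x⁵ − 14x⁴ − 55x³ − 36x² + 37x) ÷ lead(D) = −x⁵ ÷ −x = x⁴. Subtract (x⁴)·D = −x⁵ − 6x⁴. Remainder: −8x⁴ − 55x³ − 36x² + 37x.
Step 3: lead(−8x⁴ − 55x³ − 36x² + 37x) ÷ lead(D) = −8x⁴ ÷ −x = 8x³. Subtract (8x³)·D = −8x⁴ − 48x³. Remainder: −7x³ − 36x² + 37x.
Step 4: lead(−7x³ − 36x² + 37x) ÷ lead(D) = −7x³ ÷ −x = 7x². Subtract (7x²)·D = −7x³ − 42x². Remainder: 6x² + 37x.
Step 5: lead(6x² + 37x) ÷ lead(D) = 6x² ÷ −x = −6x. Subtract (−6x)·D = 6x² + 36x. Remainder: x.
Step 6: lead(x) ÷ lead(D) = x ÷ −x = −1. Subtract (−1)·D = x + 6. Remainder: −6.

R = [-6]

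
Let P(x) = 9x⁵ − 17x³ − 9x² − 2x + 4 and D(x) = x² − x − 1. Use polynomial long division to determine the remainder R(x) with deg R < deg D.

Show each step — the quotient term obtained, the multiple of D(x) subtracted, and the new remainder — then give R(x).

R(x) = 5

Step 1: lead(9x⁵ − 17x³ − 9x² − 2x + 4) ÷ lead(D) = 9x⁵ ÷ x² = 9x³. Subtract (9x³)·D = 9x⁵ − 9x⁴ − 9x³. Remainder: 9x⁴ − 8x³ − 9x² − 2x + 4.
Step 2: lead(9x⁴ − 8x³ − 9x² − 2x + 4) ÷ lead(D) = 9x⁴ ÷ x² = 9x². Subtract (9x²)·D = 9x⁴ − 9x³ − 9x². Remainder: x³ − 2x + 4.
Step 3: lead(x³ − 2x + 4) ÷ lead(D) = x³ ÷ x² = x. Subtract (x)·D = x³ − x² − x. Remainder: x² − x + 4.
Step 4: lead(x² − x + 4) ÷ lead(D) = x² ÷ x² = 1. Subtract (1)·D = x² − x − 1. Remainder: 5.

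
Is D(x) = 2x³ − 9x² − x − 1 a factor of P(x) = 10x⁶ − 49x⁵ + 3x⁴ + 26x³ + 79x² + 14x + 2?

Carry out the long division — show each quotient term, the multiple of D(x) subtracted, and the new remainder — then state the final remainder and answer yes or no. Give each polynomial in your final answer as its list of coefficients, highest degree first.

Step 1: lead(10x⁶ − 49x⁵ + 3x⁴ + 26x³ + 79x² + 14x + 2) ÷ lead(D) = 10x⁶ ÷ 2x³ = 5x³. Subtract (5x³)·D = 10x⁶ − 45x⁵ − 5x⁴ − 5x³. Remainder: −4x⁵ + 8x⁴ + 31x³ + 79x² + 14x + 2.
Step 2: lead(−4x⁵ + 8x⁴ + 31x³ + 79x² + 14x + 2) ÷ lead(D) = −4x⁵ ÷ 2x³ = −2x². Subtract (−2x²)·D = −4x⁵ + 18x⁴ + 2x³ + 2x². Remainder: −10x⁴ + 29x³ + 77x² + 14x + 2.
Step 3: lead(−10x⁴ + 29x³ + 77x² + 14x + 2) ÷ lead(D) = −10x⁴ ÷ 2x³ = −5x. Subtract (−5x)·D = −10x⁴ + 45x³ + 5x² + 5x. Remainder: −16x³ + 72x² + 9x + 2.
Step 4: lead(−16x³ + 72x² + 9x + 2) ÷ lead(D) = −16x³ ÷ 2x³ = −8. Subtract (−8)·D = −16x³ + 72x² + 8x + 8. Remainder: x − 6.

R = [1, -6], so D(x) is not a factor of P(x). no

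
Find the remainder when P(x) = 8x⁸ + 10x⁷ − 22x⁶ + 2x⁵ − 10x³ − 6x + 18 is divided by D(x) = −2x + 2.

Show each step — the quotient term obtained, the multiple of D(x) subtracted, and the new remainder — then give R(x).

Step 1: lead(8x⁸ + 10x⁷ − 22x⁶ + 2x⁵ − 10x³ − 6x + 18) ÷ lead(D) = 8x⁸ ÷ −2x = −4x⁷. Subtract (−4x⁷)·D = 8x⁸ − 8x⁷. Remainder: 18x⁷ − 22x⁶ + 2x⁵ − 10x³ − 6x + 18.
Step 2: lead(18x⁷ − 22x⁶ + 2x⁵ − 10x³ − 6x + 18) ÷ lead(D) = 18x⁷ ÷ −2x = −9x⁶. Subtract (−9x⁶)·D = 18x⁷ − 18x⁶. Remainder: −4x⁶ + 2x⁵ − 10x³ − 6x + 18.
Step 3: lead(−4x⁶ + 2x⁵ − 10x³ − 6x + 18) ÷ lead(D) = −4x⁶ ÷ −2x = 2x⁵. Subtract (2x⁵)·D = −4x⁶ + 4x⁵. Remainder: −2x⁵ − 10x³ − 6x + 18.
Step 4: lead(−2x⁵ − 10x³ − 6x + 18) ÷ lead(D) = −2x⁵ ÷ −2x = x⁴. Subtract (x⁴)·D = −2x⁵ + 2x⁴. Remainder: −2x⁴ − 10x³ − 6x + 18.
Step 5: lead(−2x⁴ − 10x³ − 6x + 18) ÷ lead(D) = −2x⁴ ÷ −2x = x³. Subtract (x³)·D = −2x⁴ + 2x³. Remainder: −12x³ − 6x + 18.
Step 6: lead(−12x³ − 6x + 18) ÷ lead(D) = −12x³ ÷ −2x = 6x². Subtract (6x²)·D = −12x³ + 12x². Remainder: −12x² − 6x + 18.
Step 7: lead(−12x² − 6x + 18) ÷ lead(D) = −12x² ÷ −2x = 6x. Subtract (6x)·D = −12x² + 12x. Remainder: −18x + 18.
Step 8: lead(−18x + 18) ÷ lead(D) = −18x ÷ −2x = 9. Subtract (9)·D = −18x + 18. Remainder: 0.

R(x) = 0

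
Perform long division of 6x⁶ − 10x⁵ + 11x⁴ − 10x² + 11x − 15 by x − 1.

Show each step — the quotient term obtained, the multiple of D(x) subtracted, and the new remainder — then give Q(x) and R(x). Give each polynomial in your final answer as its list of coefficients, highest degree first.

Step 1: lead(6x⁶ − 10x⁵ + 11x⁴ − 10x² + 11x − 15) ÷ lead(D) = 6x⁶ ÷ x = 6x⁵. Subtract (6x⁵)·D = 6x⁶ − 6x⁵. Remainder: −4x⁵ + 11x⁴ − 10x² + 11x − 15.
Step 2: lead(−4x⁵ + 11x⁴ − 10x² + 11x − 15) ÷ lead(D) = −4x⁵ ÷ x = −4x⁴. Subtract (−4x⁴)·D = −4x⁵ + 4x⁴. Remainder: 7x⁴ − 10x² + 11x − 15.
Step 3: lead(7x⁴ − 10x² + 11x − 15) ÷ lead(D) = 7x⁴ ÷ x = 7x³. Subtract (7x³)·D = 7x⁴ − 7x³. Remainder: 7x³ − 10x² + 11x − 15.
Step 4: lead(7x³ − 10x² + 11x − 15) ÷ lead(D) = 7x³ ÷ x = 7x². Subtract (7x²)·D = 7x³ − 7x². Remainder: −3x² + 11x − 15.
Step 5: lead(−3x² + 11x − 15) ÷ lead(D) = −3x² ÷ x = −3x. Subtract (−3x)·D = −3x² + 3x. Remainder: 8x − 15.
Step 6: lead(8x − 15) ÷ lead(D) = 8x ÷ x = 8. Subtract (8)·D = 8x − 8. Remainder: −7.

Q = [6, -4, 7, 7, -3, 8]; R = [-7]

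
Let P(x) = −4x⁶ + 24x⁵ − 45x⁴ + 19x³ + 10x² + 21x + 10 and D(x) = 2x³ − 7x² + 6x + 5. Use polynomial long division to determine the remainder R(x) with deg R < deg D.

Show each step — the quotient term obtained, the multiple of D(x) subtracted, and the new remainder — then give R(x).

R(x) = −2x − 5

Step 1: lead(−4x⁶ + 24x⁵ − 45x⁴ + 19x³ + 10x² + 21x + 10) ÷ lead(D) = −4x⁶ ÷ 2x³ = −2x³. Subtract (−2x³)·D = −4x⁶ + 14x⁵ − 12x⁴ − 10x³. Remainder: 10x⁵ − 33x⁴ + 29x³ + 10x² + 21x + 10.
Step 2: lead(10x⁵ − 33x⁴ + 29x³ + 10x² + 21x + 10) ÷ lead(D) = 10x⁵ ÷ 2x³ = 5x². Subtract (5x²)·D = 10x⁵ − 35x⁴ + 30x³ + 25x². Remainder: 2x⁴ − x³ − 15x² + 21x + 10.
Step 3: lead(2x⁴ − x³ − 15x² + 21x + 10) ÷ lead(D) = 2x⁴ ÷ 2x³ = x. Subtract (x)·D = 2x⁴ − 7x³ + 6x² + 5x. Remainder: 6x³ − 21x² + 16x + 10.
Step 4: lead(6x³ − 21x² + 16x + 10) ÷ lead(D) = 6x³ ÷ 2x³ = 3. Subtract (3)·D = 6x³ − 21x² + 18x + 15. Remainder: −2x − 5.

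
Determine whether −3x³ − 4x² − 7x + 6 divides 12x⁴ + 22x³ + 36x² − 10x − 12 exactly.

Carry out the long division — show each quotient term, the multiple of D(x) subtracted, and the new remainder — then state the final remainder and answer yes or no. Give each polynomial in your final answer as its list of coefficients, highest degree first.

Step 1: lead(12x⁴ + 22x³ + 36x² − 10x − 12) ÷ lead(D) = 12x⁴ ÷ −3x³ = −4x. Subtract (−4x)·D = 12x⁴ + 16x³ + 28x² − 24x. Remainder: 6x³ + 8x² + 14x − 12.
Step 2: lead(6x³ + 8x² + 14x − 12) ÷ lead(D) = 6x³ ÷ −3x³ = −2. Subtract (−2)·D = 6x³ + 8x² + 14x − 12. Remainder: 0.

R = [0], so D(x) is a factor of P(x). yes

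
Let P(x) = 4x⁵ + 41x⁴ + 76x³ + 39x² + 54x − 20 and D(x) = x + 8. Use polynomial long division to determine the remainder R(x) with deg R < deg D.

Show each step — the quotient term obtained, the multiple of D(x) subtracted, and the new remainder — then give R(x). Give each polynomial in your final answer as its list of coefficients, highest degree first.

R = [-4]

Step 1: lead(4x⁵ + 41x⁴ + 76x³ + 39x² + 54x − 20) ÷ lead(D) = 4x⁵ ÷ x = 4x⁴. Subtract (4x⁴)·D = 4x⁵ + 32x⁴. Remainder: 9x⁴ + 76x³ + 39x² + 54x − 20.
Step 2: lead(9x⁴ + 76x³ + 39x² + 54x − 20) ÷ lead(D) = 9x⁴ ÷ x = 9x³. Subtract (9x³)·D = 9x⁴ + 72x³. Remainder: 4x³ + 39x² + 54x − 20.
Step 3: lead(4x³ + 39x² + 54x − 20) ÷ lead(D) = 4x³ ÷ x = 4x². Subtract (4x²)·D = 4x³ + 32x². Remainder: 7x² + 54x − 20.
Step 4: lead(7x² + 54x − 20) ÷ lead(D) = 7x² ÷ x = 7x. Subtract (7x)·D = 7x² + 56x. Remainder: −2x − 20.
Step 5: lead(−2x − 20) ÷ lead(D) = −2x ÷ x = −2. Subtract (−2)·D = −2x − 16. Remainder: −4.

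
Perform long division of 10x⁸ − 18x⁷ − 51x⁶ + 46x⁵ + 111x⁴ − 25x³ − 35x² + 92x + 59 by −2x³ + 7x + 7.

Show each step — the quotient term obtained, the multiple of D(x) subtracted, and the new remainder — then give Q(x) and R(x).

Step 1: lead(10x⁸ − 18x⁷ − 51x⁶ + 46x⁵ + 111x⁴ − 25x³ − 35x² + 92x + 59) ÷ lead(D) = 10x⁸ ÷ −2x³ = −5x⁵. Subtract (−5x⁵)·D = 10x⁸ − 35x⁶ − 35x⁵. Remainder: −18x⁷ − 16x⁶ + 81x⁵ + 111x⁴ − 25x³ − 35x² + 92x + 59.
Step 2: lead(−18x⁷ − 16x⁶ + 81x⁵ + 111x⁴ − 25x³ − 35x² + 92x + 59) ÷ lead(D) = −18x⁷ ÷ −2x³ = 9x⁴. Subtract (9x⁴)·D = −18x⁷ + 63x⁵ + 63x⁴. Remainder: −16x⁶ + 18x⁵ + 48x⁴ − 25x³ − 35x² + 92x + 59.
Step 3: lead(−16x⁶ + 18x⁵ + 48x⁴ − 25x³ − 35x² + 92x + 59) ÷ lead(D) = −16x⁶ ÷ −2x³ = 8x³. Subtract (8x³)·D = −16x⁶ + 56x⁴ + 56x³. Remainder: 18x⁵ − 8x⁴ − 81x³ − 35x² + 92x + 59.
Step 4: lead(18x⁵ − 8x⁴ − 81x³ − 35x² + 92x + 59) ÷ lead(D) = 18x⁵ ÷ −2x³ = −9x². Subtract (−9x²)·D = 18x⁵ − 63x³ − 63x². Remainder: −8x⁴ − 18x³ + 28x² + 92x + 59.
Step 5: lead(−8x⁴ − 18x³ + 28x² + 92x + 59) ÷ lead(D) = −8x⁴ ÷ −2x³ = 4x. Subtract (4x)·D = −8x⁴ + 28x² + 28x. Remainder: −18x³ + 64x + 59.
Step 6: lead(−18x³ + 64x + 59) ÷ lead(D) = −18x³ ÷ −2x³ = 9. Subtract (9)·D = −18x³ + 63x + 63. Remainder: x − 4.

Q(x) = −5x⁵ + 9x⁴ + 8x³ − 9x² + 4x + 9; R(x) = x − 4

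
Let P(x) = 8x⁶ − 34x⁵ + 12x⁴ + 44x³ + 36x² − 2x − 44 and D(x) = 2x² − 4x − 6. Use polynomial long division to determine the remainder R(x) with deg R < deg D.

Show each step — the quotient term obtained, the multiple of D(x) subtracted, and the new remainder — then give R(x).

R(x) = 4

Step 1: lead(8x⁶ − 34x⁵ + 12x⁴ + 44x³ + 36x² − 2x − 44) ÷ lead(D) = 8x⁶ ÷ 2x² = 4x⁴. Subtract (4x⁴)·D = 8x⁶ − 16x⁵ − 24x⁴. Remainder: −18x⁵ + 36x⁴ + 44x³ + 36x² − 2x − 44.
Step 2: lead(−18x⁵ + 36x⁴ + 44x³ + 36x² − 2x − 44) ÷ lead(D) = −18x⁵ ÷ 2x² = −9x³. Subtract (−9x³)·D = −18x⁵ + 36x⁴ + 54x³. Remainder: −10x³ + 36x² − 2x − 44.
Step 3: lead(−10x³ + 36x² − 2x − 44) ÷ lead(D) = −10x³ ÷ 2x² = −5x. Subtract (−5x)·D = −10x³ + 20x² + 30x. Remainder: 16x² − 32x − 44.
Step 4: lead(16x² − 32x − 44) ÷ lead(D) = 16x² ÷ 2x² = 8. Subtract (8)·D = 16x² − 32x − 48. Remainder: 4.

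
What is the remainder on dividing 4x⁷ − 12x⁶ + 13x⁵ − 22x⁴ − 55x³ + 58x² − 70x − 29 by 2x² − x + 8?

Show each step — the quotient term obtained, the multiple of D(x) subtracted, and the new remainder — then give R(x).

Step 1: lead(4x⁷ − 12x⁶ + 13x⁵ − 22x⁴ − 55x³ + 58x² − 70x − 29) ÷ lead(D) = 4x⁷ ÷ 2x² = 2x⁵. Subtract (2x⁵)·D = 4x⁷ − 2x⁶ + 16x⁵. Remainder: −10x⁶ − 3x⁵ − 22x⁴ − 55x³ + 58x² − 70x − 29.
Step 2: lead(−10x⁶ − 3x⁵ − 22x⁴ − 55x³ + 58x² − 70x − 29) ÷ lead(D) = −10x⁶ ÷ 2x² = −5x⁴. Subtract (−5x⁴)·D = −10x⁶ + 5x⁵ − 40x⁴. Remainder: −8x⁵ + 18x⁴ − 55x³ + 58x² − 70x − 29.
Step 3: lead(−8x⁵ + 18x⁴ − 55x³ + 58x² − 70x − 29) ÷ lead(D) = −8x⁵ ÷ 2x² = −4x³. Subtract (−4x³)·D = −8x⁵ + 4x⁴ − 32x³. Remainder: 14x⁴ − 23x³ + 58x² − 70x − 29.
Step 4: lead(14x⁴ − 23x³ + 58x² − 70x − 29) ÷ lead(D) = 14x⁴ ÷ 2x² = 7x². Subtract (7x²)·D = 14x⁴ − 7x³ + 56x². Remainder: −16x³ + 2x² − 70x − 29.
Step 5: lead(−16x³ + 2x² − 70x − 29) ÷ lead(D) = −16x³ ÷ 2x² = −8x. Subtract (−8x)·D = −16x³ + 8x² − 64x. Remainder: −6x² − 6x − 29.
Step 6: lead(−6x² − 6x − 29) ÷ lead(D) = −6x² ÷ 2x² = −3. Subtract (−3)·D = −6x² + 3x − 24. Remainder: −9x − 5.

R(x) = −9x − 5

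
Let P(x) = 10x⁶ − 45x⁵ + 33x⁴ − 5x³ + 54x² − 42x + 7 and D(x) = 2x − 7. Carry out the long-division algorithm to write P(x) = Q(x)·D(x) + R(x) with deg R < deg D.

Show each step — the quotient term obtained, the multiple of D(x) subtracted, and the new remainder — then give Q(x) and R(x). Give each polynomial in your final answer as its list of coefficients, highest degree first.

Step 1: lead(10x⁶ − 45x⁵ + 33x⁴ − 5x³ + 54x² − 42x + 7) ÷ lead(D) = 10x⁶ ÷ 2x = 5x⁵. Subtract (5x⁵)·D = 10x⁶ − 35x⁵. Remainder: −10x⁵ + 33x⁴ − 5x³ + 54x² − 42x + 7.
Step 2: lead(−10x⁵ + 33x⁴ − 5x³ + 54x² − 42x + 7) ÷ lead(D) = −10x⁵ ÷ 2x = −5x⁴. Subtract (−5x⁴)·D = −10x⁵ + 35x⁴. Remainder: −2x⁴ − 5x³ + 54x² − 42x + 7.
Step 3: lead(−2x⁴ − 5x³ + 54x² − 42x + 7) ÷ lead(D) = −2x⁴ ÷ 2x = −x³. Subtract (−x³)·D = −2x⁴ + 7x³. Remainder: −12x³ + 54x² − 42x + 7.
Step 4: lead(−12x³ + 54x² − 42x + 7) ÷ lead(D) = −12x³ ÷ 2x = −6x². Subtract (−6x²)·D = −12x³ + 42x². Remainder: 12x² − 42x + 7.
Step 5: lead(12x² − 42x + 7) ÷ lead(D) = 12x² ÷ 2x = 6x. Subtract (6x)·D = 12x² − 42x. Remainder: 7.

Q = [5, -5, -1, -6, 6, 0]; R = [7]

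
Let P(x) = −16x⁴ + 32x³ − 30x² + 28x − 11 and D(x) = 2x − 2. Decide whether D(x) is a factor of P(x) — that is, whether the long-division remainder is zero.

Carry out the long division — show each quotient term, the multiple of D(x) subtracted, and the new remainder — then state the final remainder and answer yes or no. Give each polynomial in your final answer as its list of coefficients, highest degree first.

Step 1: lead(−16x⁴ + 32x³ − 30x² + 28x − 11) ÷ lead(D) = −16x⁴ ÷ 2x = −8x³. Subtract (−8x³)·D = −16x⁴ + 16x³. Remainder: 16x³ − 30x² + 28x − 11.
Step 2: lead(16x³ − 30x² + 28x − 11) ÷ lead(D) = 16x³ ÷ 2x = 8x². Subtract (8x²)·D = 16x³ − 16x². Remainder: −14x² + 28x − 11.
Step 3: lead(−14x² + 28x − 11) ÷ lead(D) = −14x² ÷ 2x = −7x. Subtract (−7x)·D = −14x² + 14x. Remainder: 14x − 11.
Step 4: lead(14x − 11) ÷ lead(D) = 14x ÷ 2x = 7. Subtract (7)·D = 14x − 14. Remainder: 3.

R = [3], so D(x) is not a factor of P(x). no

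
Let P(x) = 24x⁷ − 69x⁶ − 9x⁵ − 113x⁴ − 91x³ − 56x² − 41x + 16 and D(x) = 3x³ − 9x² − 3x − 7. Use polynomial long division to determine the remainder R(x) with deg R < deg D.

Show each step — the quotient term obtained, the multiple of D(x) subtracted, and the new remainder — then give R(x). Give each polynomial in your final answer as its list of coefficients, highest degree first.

Step 1: lead(24x⁷ − 69x⁶ − 9x⁵ − 113x⁴ − 91x³ − 56x² − 41x + 16) ÷ lead(D) = 24x⁷ ÷ 3x³ = 8x⁴. Subtract (8x⁴)·D = 24x⁷ − 72x⁶ − 24x⁵ − 56x⁴. Remainder: 3x⁶ + 15x⁵ − 57x⁴ − 91x³ − 56x² − 41x + 16.
Step 2: lead(3x⁶ + 15x⁵ − 57x⁴ − 91x³ − 56x² − 41x + 16) ÷ lead(D) = 3x⁶ ÷ 3x³ = x³. Subtract (x³)·D = 3x⁶ − 9x⁵ − 3x⁴ − 7x³. Remainder: 24x⁵ − 54x⁴ − 84x³ − 56x² − 41x + 16.
Step 3: lead(24x⁵ − 54x⁴ − 84x³ − 56x² − 41x + 16) ÷ lead(D) = 24x⁵ ÷ 3x³ = 8x². Subtract (8x²)·D = 24x⁵ − 72x⁴ − 24x³ − 56x². Remainder: 18x⁴ − 60x³ − 41x + 16.
Step 4: lead(18x⁴ − 60x³ − 41x + 16) ÷ lead(D) = 18x⁴ ÷ 3x³ = 6x. Subtract (6x)·D = 18x⁴ − 54x³ − 18x² − 42x. Remainder: −6x³ + 18x² + x + 16.
Step 5: lead(−6x³ + 18x² + x + 16) ÷ lead(D) = −6x³ ÷ 3x³ = −2. Subtract (−2)·D = −6x³ + 18x² + 6x + 14. Remainder: −5x + 2.

R = [-5, 2]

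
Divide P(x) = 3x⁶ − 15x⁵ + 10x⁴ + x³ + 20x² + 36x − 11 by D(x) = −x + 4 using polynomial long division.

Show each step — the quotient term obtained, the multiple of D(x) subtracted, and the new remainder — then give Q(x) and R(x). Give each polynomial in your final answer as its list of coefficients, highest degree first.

Step 1: lead(3x⁶ − 15x⁵ + 10x⁴ + x³ + 20x² + 36x − 11) ÷ lead(D) = 3x⁶ ÷ −x = −3x⁵. Subtract (−3x⁵)·D = 3x⁶ − 12x⁵. Remainder: −3x⁵ + 10x⁴ + x³ + 20x² + 36x − 11.
Step 2: lead(−3x⁵ + 10x⁴ + x³ + 20x² + 36x − 11) ÷ lead(D) = −3x⁵ ÷ −x = 3x⁴. Subtract (3x⁴)·D = −3x⁵ + 12x⁴. Remainder: −2x⁴ + x³ + 20x² + 36x − 11.
Step 3: lead(−2x⁴ + x³ + 20x² + 36x − 11) ÷ lead(D) = −2x⁴ ÷ −x = 2x³. Subtract (2x³)·D = −2x⁴ + 8x³. Remainder: −7x³ + 20x² + 36x − 11.
Step 4: lead(−7x³ + 20x² + 36x − 11) ÷ lead(D) = −7x³ ÷ −x = 7x². Subtract (7x²)·D = −7x³ + 28x². Remainder: −8x² + 36x − 11.
Step 5: lead(−8x² + 36x − 11) ÷ lead(D) = −8x² ÷ −x = 8x. Subtract (8x)·D = −8x² + 32x. Remainder: 4x − 11.
Step 6: lead(4x − 11) ÷ lead(D) = 4x ÷ −x = −4. Subtract (−4)·D = 4x − 16. Remainder: 5.

Q = [-3, 3, 2, 7, 8, -4]; R = [5]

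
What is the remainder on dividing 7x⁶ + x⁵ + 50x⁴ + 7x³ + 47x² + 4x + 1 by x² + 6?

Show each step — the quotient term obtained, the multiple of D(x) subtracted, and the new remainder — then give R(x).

Step 1: lead(7x⁶ + x⁵ + 50x⁴ + 7x³ + 47x² + 4x + 1) ÷ lead(D) = 7x⁶ ÷ x² = 7x⁴. Subtract (7x⁴)·D = 7x⁶ + 42x⁴. Remainder: x⁵ + 8x⁴ + 7x³ + 47x² + 4x + 1.
Step 2: lead(x⁵ + 8x⁴ + 7x³ + 47x² + 4x + 1) ÷ lead(D) = x⁵ ÷ x² = x³. Subtract (x³)·D = x⁵ + 6x³. Remainder: 8x⁴ + x³ + 47x² + 4x + 1.
Step 3: lead(8x⁴ + x³ + 47x² + 4x + 1) ÷ lead(D) = 8x⁴ ÷ x² = 8x². Subtract (8x²)·D = 8x⁴ + 48x². Remainder: x³ − x² + 4x + 1.
Step 4: lead(x³ − x² + 4x + 1) ÷ lead(D) = x³ ÷ x² = x. Subtract (x)·D = x³ + 6x. Remainder: −x² − 2x + 1.
Step 5: lead(−x² − 2x + 1) ÷ lead(D) = −x² ÷ x² = −1. Subtract (−1)·D = −x² − 6. Remainder: −2x + 7.

R(x) = −2x + 7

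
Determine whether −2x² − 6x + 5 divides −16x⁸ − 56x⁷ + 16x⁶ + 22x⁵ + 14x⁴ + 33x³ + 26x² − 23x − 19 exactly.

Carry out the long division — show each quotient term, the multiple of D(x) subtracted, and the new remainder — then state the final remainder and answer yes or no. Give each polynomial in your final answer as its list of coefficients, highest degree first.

R = [-9], so D(x) is not a factor of P(x). no

Step 1: lead(−16x⁸ − 56x⁷ + 16x⁶ + 22x⁵ + 14x⁴ + 33x³ + 26x² − 23x − 19) ÷ lead(D) = −16x⁸ ÷ −2x² = 8x⁶. Subtract (8x⁶)·D = −16x⁸ − 48x⁷ + 40x⁶. Remainder: −8x⁷ − 24x⁶ + 22x⁵ + 14x⁴ + 33x³ + 26x² − 23x − 19.
Step 2: lead(−8x⁷ − 24x⁶ + 22x⁵ + 14x⁴ + 33x³ + 26x² − 23x − 19) ÷ lead(D) = −8x⁷ ÷ −2x² = 4x⁵. Subtract (4x⁵)·D = −8x⁷ − 24x⁶ + 20x⁵. Remainder: 2x⁵ + 14x⁴ + 33x³ + 26x² − 23x − 19.
Step 3: lead(2x⁵ + 14x⁴ + 33x³ + 26x² − 23x − 19) ÷ lead(D) = 2x⁵ ÷ −2x² = −x³. Subtract (−x³)·D = 2x⁵ + 6x⁴ − 5x³. Remainder: 8x⁴ + 38x³ + 26x² − 23x − 19.
Step 4: lead(8x⁴ + 38x³ + 26x² − 23x − 19) ÷ lead(D) = 8x⁴ ÷ −2x² = −4x². Subtract (−4x²)·D = 8x⁴ + 24x³ − 20x². Remainder: 14x³ + 46x² − 23x − 19.
Step 5: lead(14x³ + 46x² − 23x − 19) ÷ lead(D) = 14x³ ÷ −2x² = −7x. Subtract (−7x)·D = 14x³ + 42x² − 35x. Remainder: 4x² + 12x − 19.
Step 6: lead(4x² + 12x − 19) ÷ lead(D) = 4x² ÷ −2x² = −2. Subtract (−2)·D = 4x² + 12x − 10. Remainder: −9.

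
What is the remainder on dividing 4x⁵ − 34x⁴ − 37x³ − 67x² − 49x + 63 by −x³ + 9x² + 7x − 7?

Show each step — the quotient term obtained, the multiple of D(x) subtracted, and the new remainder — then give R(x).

R(x) = 0

Step 1: lead(4x⁵ − 34x⁴ − 37x³ − 67x² − 49x + 63) ÷ lead(D) = 4x⁵ ÷ −x³ = −4x². Subtract (−4x²)·D = 4x⁵ − 36x⁴ − 28x³ + 28x². Remainder: 2x⁴ − 9x³ − 95x² − 49x + 63.
Step 2: lead(2x⁴ − 9x³ − 95x² − 49x + 63) ÷ lead(D) = 2x⁴ ÷ −x³ = −2x. Subtract (−2x)·D = 2x⁴ − 18x³ − 14x² + 14x. Remainder: 9x³ − 81x² − 63x + 63.
Step 3: lead(9x³ − 81x² − 63x + 63) ÷ lead(D) = 9x³ ÷ −x³ = −9. Subtract (−9)·D = 9x³ − 81x² − 63x + 63. Remainder: 0.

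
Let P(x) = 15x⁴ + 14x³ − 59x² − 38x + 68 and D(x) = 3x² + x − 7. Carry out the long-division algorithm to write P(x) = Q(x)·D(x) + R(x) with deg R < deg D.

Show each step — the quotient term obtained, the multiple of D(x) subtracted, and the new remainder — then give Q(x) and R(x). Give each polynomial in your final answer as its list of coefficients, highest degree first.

Q = [5, 3, -9]; R = [-8, 5]

Step 1: lead(15x⁴ + 14x³ − 59x² − 38x + 68) ÷ lead(D) = 15x⁴ ÷ 3x² = 5x². Subtract (5x²)·D = 15x⁴ + 5x³ − 35x². Remainder: 9x³ − 24x² − 38x + 68.
Step 2: lead(9x³ − 24x² − 38x + 68) ÷ lead(D) = 9x³ ÷ 3x² = 3x. Subtract (3x)·D = 9x³ + 3x² − 21x. Remainder: −27x² − 17x + 68.
Step 3: lead(−27x² − 17x + 68) ÷ lead(D) = −27x² ÷ 3x² = −9. Subtract (−9)·D = −27x² − 9x + 63. Remainder: −8x + 5.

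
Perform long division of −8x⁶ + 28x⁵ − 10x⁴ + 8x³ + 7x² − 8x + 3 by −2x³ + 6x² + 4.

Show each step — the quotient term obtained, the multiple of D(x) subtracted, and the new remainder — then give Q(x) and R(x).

Q(x) = 4x³ − 2x² − x + 1; R(x) = 9x² − 4x − 1

Step 1: lead(−8x⁶ + 28x⁵ − 10x⁴ + 8x³ + 7x² − 8x + 3) ÷ lead(D) = −8x⁶ ÷ −2x³ = 4x³. Subtract (4x³)·D = −8x⁶ + 24x⁵ + 16x³. Remainder: 4x⁵ − 10x⁴ − 8x³ + 7x² − 8x + 3.
Step 2: lead(4x⁵ − 10x⁴ − 8x³ + 7x² − 8x + 3) ÷ lead(D) = 4x⁵ ÷ −2x³ = −2x². Subtract (−2x²)·D = 4x⁵ − 12x⁴ − 8x². Remainder: 2x⁴ − 8x³ + 15x² − 8x + 3.
Step 3: lead(2x⁴ − 8x³ + 15x² − 8x + 3) ÷ lead(D) = 2x⁴ ÷ −2x³ = −x. Subtract (−x)·D = 2x⁴ − 6x³ − 4x. Remainder: −2x³ + 15x² − 4x + 3.
Step 4: lead(−2x³ + 15x² − 4x + 3) ÷ lead(D) = −2x³ ÷ −2x³ = 1. Subtract (1)·D = −2x³ + 6x² + 4. Remainder: 9x² − 4x − 1.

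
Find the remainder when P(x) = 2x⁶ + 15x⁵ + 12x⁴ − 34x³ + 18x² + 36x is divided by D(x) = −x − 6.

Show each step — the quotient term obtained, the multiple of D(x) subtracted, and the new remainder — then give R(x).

Step 1: lead(2x⁶ + 15x⁵ + 12x⁴ − 34x³ + 18x² + 36x) ÷ lead(D) = 2x⁶ ÷ −x = −2x⁵. Subtract (−2x⁵)·D = 2x⁶ + 12x⁵. Remainder: 3x⁵ + 12x⁴ − 34x³ + 18x² + 36x.
Step 2: lead(3x⁵ + 12x⁴ − 34x³ + 18x² + 36x) ÷ lead(D) = 3x⁵ ÷ −x = −3x⁴. Subtract (−3x⁴)·D = 3x⁵ + 18x⁴. Remainder: −6x⁴ − 34x³ + 18x² + 36x.
Step 3: lead(−6x⁴ − 34x³ + 18x² + 36x) ÷ lead(D) = −6x⁴ ÷ −x = 6x³. Subtract (6x³)·D = −6x⁴ − 36x³. Remainder: 2x³ + 18x² + 36x.
Step 4: lead(2x³ + 18x² + 36x) ÷ lead(D) = 2x³ ÷ −x = −2x². Subtract (−2x²)·D = 2x³ + 12x². Remainder: 6x² + 36x.
Step 5: lead(6x² + 36x) ÷ lead(D) = 6x² ÷ −x = −6x. Subtract (−6x)·D = 6x² + 36x. Remainder: 0.

R(x) = 0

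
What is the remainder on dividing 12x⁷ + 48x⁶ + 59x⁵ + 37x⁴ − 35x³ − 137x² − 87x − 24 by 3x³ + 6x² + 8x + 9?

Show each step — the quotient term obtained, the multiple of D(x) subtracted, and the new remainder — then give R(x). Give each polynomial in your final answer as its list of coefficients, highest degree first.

Step 1: lead(12x⁷ + 48x⁶ + 59x⁵ + 37x⁴ − 35x³ − 137x² − 87x − 24) ÷ lead(D) = 12x⁷ ÷ 3x³ = 4x⁴. Subtract (4x⁴)·D = 12x⁷ + 24x⁶ + 32x⁵ + 36x⁴. Remainder: 24x⁶ + 27x⁵ + x⁴ − 35x³ − 137x² − 87x − 24.
Step 2: lead(24x⁶ + 27x⁵ + x⁴ − 35x³ − 137x² − 87x − 24) ÷ lead(D) = 24x⁶ ÷ 3x³ = 8x³. Subtract (8x³)·D = 24x⁶ + 48x⁵ + 64x⁴ + 72x³. Remainder: −21x⁵ − 63x⁴ − 107x³ − 137x² − 87x − 24.
Step 3: lead(−21x⁵ − 63x⁴ − 107x³ − 137x² − 87x − 24) ÷ lead(D) = −21x⁵ ÷ 3x³ = −7x². Subtract (−7x²)·D = −21x⁵ − 42x⁴ − 56x³ − 63x². Remainder: −21x⁴ − 51x³ − 74x² − 87x − 24.
Step 4: lead(−21x⁴ − 51x³ − 74x² − 87x − 24) ÷ lead(D) = −21x⁴ ÷ 3x³ = −7x. Subtract (−7x)·D = −21x⁴ − 42x³ − 56x² − 63x. Remainder: −9x³ − 18x² − 24x − 24.
Step 5: lead(−9x³ − 18x² − 24x − 24) ÷ lead(D) = −9x³ ÷ 3x³ = −3. Subtract (−3)·D = −9x³ − 18x² − 24x − 27. Remainder: 3.

R = [3]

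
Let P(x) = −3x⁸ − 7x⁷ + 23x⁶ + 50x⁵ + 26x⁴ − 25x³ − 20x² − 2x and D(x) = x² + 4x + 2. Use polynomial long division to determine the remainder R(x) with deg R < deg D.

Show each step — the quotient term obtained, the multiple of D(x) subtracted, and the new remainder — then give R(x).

R(x) = 0

Step 1: lead(−3x⁸ − 7x⁷ + 23x⁶ + 50x⁵ + 26x⁴ − 25x³ − 20x² − 2x) ÷ lead(D) = −3x⁸ ÷ x² = −3x⁶. Subtract (−3x⁶)·D = −3x⁸ − 12x⁷ − 6x⁶. Remainder: 5x⁷ + 29x⁶ + 50x⁵ + 26x⁴ − 25x³ − 20x² − 2x.
Step 2: lead(5x⁷ + 29x⁶ + 50x⁵ + 26x⁴ − 25x³ − 20x² − 2x) ÷ lead(D) = 5x⁷ ÷ x² = 5x⁵. Subtract (5x⁵)·D = 5x⁷ + 20x⁶ + 10x⁵. Remainder: 9x⁶ + 40x⁵ + 26x⁴ − 25x³ − 20x² − 2x.
Step 3: lead(9x⁶ + 40x⁵ + 26x⁴ − 25x³ − 20x² − 2x) ÷ lead(D) = 9x⁶ ÷ x² = 9x⁴. Subtract (9x⁴)·D = 9x⁶ + 36x⁵ + 18x⁴. Remainder: 4x⁵ + 8x⁴ − 25x³ − 20x² − 2x.
Step 4: lead(4x⁵ + 8x⁴ − 25x³ − 20x² − 2x) ÷ lead(D) = 4x⁵ ÷ x² = 4x³. Subtract (4x³)·D = 4x⁵ + 16x⁴ + 8x³. Remainder: −8x⁴ − 33x³ − 20x² − 2x.
Step 5: lead(−8x⁴ − 33x³ − 20x² − 2x) ÷ lead(D) = −8x⁴ ÷ x² = −8x². Subtract (−8x²)·D = −8x⁴ − 32x³ − 16x². Remainder: −x³ − 4x² − 2x.
Step 6: lead(−x³ − 4x² − 2x) ÷ lead(D) = −x³ ÷ x² = −x. Subtract (−x)·D = −x³ − 4x² − 2x. Remainder: 0.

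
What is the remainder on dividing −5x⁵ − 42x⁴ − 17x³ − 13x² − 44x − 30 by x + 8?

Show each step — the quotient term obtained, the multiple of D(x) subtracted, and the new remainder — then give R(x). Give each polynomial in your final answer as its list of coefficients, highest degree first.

Step 1: lead(−5x⁵ − 42x⁴ − 17x³ − 13x² − 44x − 30) ÷ lead(D) = −5x⁵ ÷ x = −5x⁴. Subtract (−5x⁴)·D = −5x⁵ − 40x⁴. Remainder: −2x⁴ − 17x³ − 13x² − 44x − 30.
Step 2: lead(−2x⁴ − 17x³ − 13x² − 44x − 30) ÷ lead(D) = −2x⁴ ÷ x = −2x³. Subtract (−2x³)·D = −2x⁴ − 16x³. Remainder: −x³ − 13x² − 44x − 30.
Step 3: lead(−x³ − 13x² − 44x − 30) ÷ lead(D) = −x³ ÷ x = −x². Subtract (−x²)·D = −x³ − 8x². Remainder: −5x² − 44x − 30.
Step 4: lead(−5x² − 44x − 30) ÷ lead(D) = −5x² ÷ x = −5x. Subtract (−5x)·D = −5x² − 40x. Remainder: −4x − 30.
Step 5: lead(−4x − 30) ÷ lead(D) = −4x ÷ x = −4. Subtract (−4)·D = −4x − 32. Remainder: 2.

R = [2]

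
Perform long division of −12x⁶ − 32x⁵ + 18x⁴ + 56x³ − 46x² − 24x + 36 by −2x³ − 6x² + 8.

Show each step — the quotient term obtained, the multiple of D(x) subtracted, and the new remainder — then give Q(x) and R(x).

Q(x) = 6x³ − 2x² − 3x + 5; R(x) = −4

Step 1: lead(−12x⁶ − 32x⁵ + 18x⁴ + 56x³ − 46x² − 24x + 36) ÷ lead(D) = −12x⁶ ÷ −2x³ = 6x³. Subtract (6x³)·D = −12x⁶ − 36x⁵ + 48x³. Remainder: 4x⁵ + 18x⁴ + 8x³ − 46x² − 24x + 36.
Step 2: lead(4x⁵ + 18x⁴ + 8x³ − 46x² − 24x + 36) ÷ lead(D) = 4x⁵ ÷ −2x³ = −2x². Subtract (−2x²)·D = 4x⁵ + 12x⁴ − 16x². Remainder: 6x⁴ + 8x³ − 30x² − 24x + 36.
Step 3: lead(6x⁴ + 8x³ − 30x² − 24x + 36) ÷ lead(D) = 6x⁴ ÷ −2x³ = −3x. Subtract (−3x)·D = 6x⁴ + 18x³ − 24x. Remainder: −10x³ − 30x² + 36.
Step 4: lead(−10x³ − 30x² + 36) ÷ lead(D) = −10x³ ÷ −2x³ = 5. Subtract (5)·D = −10x³ − 30x² + 40. Remainder: −4.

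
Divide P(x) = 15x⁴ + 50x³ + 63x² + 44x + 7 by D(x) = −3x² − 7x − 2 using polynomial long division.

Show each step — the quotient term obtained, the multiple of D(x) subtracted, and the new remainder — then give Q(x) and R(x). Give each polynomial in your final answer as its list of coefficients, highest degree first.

Q = [-5, -5, -6]; R = [-8, -5]

Step 1: lead(15x⁴ + 50x³ + 63x² + 44x + 7) ÷ lead(D) = 15x⁴ ÷ −3x² = −5x². Subtract (−5x²)·D = 15x⁴ + 35x³ + 10x². Remainder: 15x³ + 53x² + 44x + 7.
Step 2: lead(15x³ + 53x² + 44x + 7) ÷ lead(D) = 15x³ ÷ −3x² = −5x. Subtract (−5x)·D = 15x³ + 35x² + 10x. Remainder: 18x² + 34x + 7.
Step 3: lead(18x² + 34x + 7) ÷ lead(D) = 18x² ÷ −3x² = −6. Subtract (−6)·D = 18x² + 42x + 12. Remainder: −8x − 5.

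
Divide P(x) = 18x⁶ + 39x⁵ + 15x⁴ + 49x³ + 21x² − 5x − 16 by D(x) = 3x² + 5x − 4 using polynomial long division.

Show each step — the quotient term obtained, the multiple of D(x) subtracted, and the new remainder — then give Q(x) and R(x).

Step 1: lead(18x⁶ + 39x⁵ + 15x⁴ + 49x³ + 21x² − 5x − 16) ÷ lead(D) = 18x⁶ ÷ 3x² = 6x⁴. Subtract (6x⁴)·D = 18x⁶ + 30x⁵ − 24x⁴. Remainder: 9x⁵ + 39x⁴ + 49x³ + 21x² − 5x − 16.
Step 2: lead(9x⁵ + 39x⁴ + 49x³ + 21x² − 5x − 16) ÷ lead(D) = 9x⁵ ÷ 3x² = 3x³. Subtract (3x³)·D = 9x⁵ + 15x⁴ − 12x³. Remainder: 24x⁴ + 61x³ + 21x² − 5x − 16.
Step 3: lead(24x⁴ + 61x³ + 21x² − 5x − 16) ÷ lead(D) = 24x⁴ ÷ 3x² = 8x². Subtract (8x²)·D = 24x⁴ + 40x³ − 32x². Remainder: 21x³ + 53x² − 5x − 16.
Step 4: lead(21x³ + 53x² − 5x − 16) ÷ lead(D) = 21x³ ÷ 3x² = 7x. Subtract (7x)·D = 21x³ + 35x² − 28x. Remainder: 18x² + 23x − 16.
Step 5: lead(18x² + 23x − 16) ÷ lead(D) = 18x² ÷ 3x² = 6. Subtract (6)·D = 18x² + 30x − 24. Remainder: −7x + 8.

Q(x) = 6x⁴ + 3x³ + 8x² + 7x + 6; R(x) = −7x + 8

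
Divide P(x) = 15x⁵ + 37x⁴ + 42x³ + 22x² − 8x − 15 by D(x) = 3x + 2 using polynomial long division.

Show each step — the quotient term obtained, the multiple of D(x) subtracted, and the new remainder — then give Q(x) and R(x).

Q(x) = 5x⁴ + 9x³ + 8x² + 2x − 4; R(x) = −7

Step 1: lead(15x⁵ + 37x⁴ + 42x³ + 22x² − 8x − 15) ÷ lead(D) = 15x⁵ ÷ 3x = 5x⁴. Subtract (5x⁴)·D = 15x⁵ + 10x⁴. Remainder: 27x⁴ + 42x³ + 22x² − 8x − 15.
Step 2: lead(27x⁴ + 42x³ + 22x² − 8x − 15) ÷ lead(D) = 27x⁴ ÷ 3x = 9x³. Subtract (9x³)·D = 27x⁴ + 18x³. Remainder: 24x³ + 22x² − 8x − 15.
Step 3: lead(24x³ + 22x² − 8x − 15) ÷ lead(D) = 24x³ ÷ 3x = 8x². Subtract (8x²)·D = 24x³ + 16x². Remainder: 6x² − 8x − 15.
Step 4: lead(6x² − 8x − 15) ÷ lead(D) = 6x² ÷ 3x = 2x. Subtract (2x)·D = 6x² + 4x. Remainder: −12x − 15.
Step 5: lead(−12x − 15) ÷ lead(D) = −12x ÷ 3x = −4. Subtract (−4)·D = −12x − 8. Remainder: −7.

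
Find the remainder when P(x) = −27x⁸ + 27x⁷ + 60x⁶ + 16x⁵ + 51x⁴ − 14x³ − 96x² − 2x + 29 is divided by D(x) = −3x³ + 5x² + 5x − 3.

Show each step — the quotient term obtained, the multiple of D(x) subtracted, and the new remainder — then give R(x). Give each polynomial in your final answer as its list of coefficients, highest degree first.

R = [-9, 9, 8]

Step 1: lead(−27x⁸ + 27x⁷ + 60x⁶ + 16x⁵ + 51x⁴ − 14x³ − 96x² − 2x + 29) ÷ lead(D) = −27x⁸ ÷ −3x³ = 9x⁵. Subtract (9x⁵)·D = −27x⁸ + 45x⁷ + 45x⁶ − 27x⁵. Remainder: −18x⁷ + 15x⁶ + 43x⁵ + 51x⁴ − 14x³ − 96x² − 2x + 29.
Step 2: lead(−18x⁷ + 15x⁶ + 43x⁵ + 51x⁴ − 14x³ − 96x² − 2x + 29) ÷ lead(D) = −18x⁷ ÷ −3x³ = 6x⁴. Subtract (6x⁴)·D = −18x⁷ + 30x⁶ + 30x⁵ − 18x⁴. Remainder: −15x⁶ + 13x⁵ + 69x⁴ − 14x³ − 96x² − 2x + 29.
Step 3: lead(−15x⁶ + 13x⁵ + 69x⁴ − 14x³ − 96x² − 2x + 29) ÷ lead(D) = −15x⁶ ÷ −3x³ = 5x³. Subtract (5x³)·D = −15x⁶ + 25x⁵ + 25x⁴ − 15x³. Remainder: −12x⁵ + 44x⁴ + x³ − 96x² − 2x + 29.
Step 4: lead(−12x⁵ + 44x⁴ + x³ − 96x² − 2x + 29) ÷ lead(D) = −12x⁵ ÷ −3x³ = 4x². Subtract (4x²)·D = −12x⁵ + 20x⁴ + 20x³ − 12x². Remainder: 24x⁴ − 19x³ − 84x² − 2x + 29.
Step 5: lead(24x⁴ − 19x³ − 84x² − 2x + 29) ÷ lead(D) = 24x⁴ ÷ −3x³ = −8x. Subtract (−8x)·D = 24x⁴ − 40x³ − 40x² + 24x. Remainder: 21x³ − 44x² − 26x + 29.
Step 6: lead(21x³ − 44x² − 26x + 29) ÷ lead(D) = 21x³ ÷ −3x³ = −7. Subtract (−7)·D = 21x³ − 35x² − 35x + 21. Remainder: −9x² + 9x + 8.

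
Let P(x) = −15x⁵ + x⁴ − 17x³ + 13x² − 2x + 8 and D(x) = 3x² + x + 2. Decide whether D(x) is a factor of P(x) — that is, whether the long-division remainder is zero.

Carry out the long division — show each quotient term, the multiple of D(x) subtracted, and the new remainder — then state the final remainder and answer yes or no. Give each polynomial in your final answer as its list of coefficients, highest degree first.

R = [0], so D(x) is a factor of P(x). yes

Step 1: lead(−15x⁵ + x⁴ − 17x³ + 13x² − 2x + 8) ÷ lead(D) = −15x⁵ ÷ 3x² = −5x³. Subtract (−5x³)·D = −15x⁵ − 5x⁴ − 10x³. Remainder: 6x⁴ − 7x³ + 13x² − 2x + 8.
Step 2: lead(6x⁴ − 7x³ + 13x² − 2x + 8) ÷ lead(D) = 6x⁴ ÷ 3x² = 2x². Subtract (2x²)·D = 6x⁴ + 2x³ + 4x². Remainder: −9x³ + 9x² − 2x + 8.
Step 3: lead(−9x³ + 9x² − 2x + 8) ÷ lead(D) = −9x³ ÷ 3x² = −3x. Subtract (−3x)·D = −9x³ − 3x² − 6x. Remainder: 12x² + 4x + 8.
Step 4: lead(12x² + 4x + 8) ÷ lead(D) = 12x² ÷ 3x² = 4. Subtract (4)·D = 12x² + 4x + 8. Remainder: 0.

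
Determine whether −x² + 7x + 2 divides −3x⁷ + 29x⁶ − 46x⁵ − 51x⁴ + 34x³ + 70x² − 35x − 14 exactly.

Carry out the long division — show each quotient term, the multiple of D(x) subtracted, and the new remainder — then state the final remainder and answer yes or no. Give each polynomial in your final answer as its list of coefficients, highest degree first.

R = [0], so D(x) is a factor of P(x). yes

Step 1: lead(−3x⁷ + 29x⁶ − 46x⁵ − 51x⁴ + 34x³ + 70x² − 35x − 14) ÷ lead(D) = −3x⁷ ÷ −x² = 3x⁵. Subtract (3x⁵)·D = −3x⁷ + 21x⁶ + 6x⁵. Remainder: 8x⁶ − 52x⁵ − 51x⁴ + 34x³ + 70x² − 35x − 14.
Step 2: lead(8x⁶ − 52x⁵ − 51x⁴ + 34x³ + 70x² − 35x − 14) ÷ lead(D) = 8x⁶ ÷ −x² = −8x⁴. Subtract (−8x⁴)·D = 8x⁶ − 56x⁵ − 16x⁴. Remainder: 4x⁵ − 35x⁴ + 34x³ + 70x² − 35x − 14.
Step 3: lead(4x⁵ − 35x⁴ + 34x³ + 70x² − 35x − 14) ÷ lead(D) = 4x⁵ ÷ −x² = −4x³. Subtract (−4x³)·D = 4x⁵ − 28x⁴ − 8x³. Remainder: −7x⁴ + 42x³ + 70x² − 35x − 14.
Step 4: lead(−7x⁴ + 42x³ + 70x² − 35x − 14) ÷ lead(D) = −7x⁴ ÷ −x² = 7x². Subtract (7x²)·D = −7x⁴ + 49x³ + 14x². Remainder: −7x³ + 56x² − 35x − 14.
Step 5: lead(−7x³ + 56x² − 35x − 14) ÷ lead(D) = −7x³ ÷ −x² = 7x. Subtract (7x)·D = −7x³ + 49x² + 14x. Remainder: 7x² − 49x − 14.
Step 6: lead(7x² − 49x − 14) ÷ lead(D) = 7x² ÷ −x² = −7. Subtract (−7)·D = 7x² − 49x − 14. Remainder: 0.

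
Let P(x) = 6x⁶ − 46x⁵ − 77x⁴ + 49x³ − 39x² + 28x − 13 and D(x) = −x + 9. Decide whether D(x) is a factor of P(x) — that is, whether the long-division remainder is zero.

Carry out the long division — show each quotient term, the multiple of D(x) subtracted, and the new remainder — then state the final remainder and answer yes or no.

R(x) = −4, so D(x) is not a factor of P(x). no

Step 1: lead(6x⁶ − 46x⁵ − 77x⁴ + 49x³ − 39x² + 28x − 13) ÷ lead(D) = 6x⁶ ÷ −x = −6x⁵. Subtract (−6x⁵)·D = 6x⁶ − 54x⁵. Remainder: 8x⁵ − 77x⁴ + 49x³ − 39x² + 28x − 13.
Step 2: lead(8x⁵ − 77x⁴ + 49x³ − 39x² + 28x − 13) ÷ lead(D) = 8x⁵ ÷ −x = −8x⁴. Subtract (−8x⁴)·D = 8x⁵ − 72x⁴. Remainder: −5x⁴ + 49x³ − 39x² + 28x − 13.
Step 3: lead(−5x⁴ + 49x³ − 39x² + 28x − 13) ÷ lead(D) = −5x⁴ ÷ −x = 5x³. Subtract (5x³)·D = −5x⁴ + 45x³. Remainder: 4x³ − 39x² + 28x − 13.
Step 4: lead(4x³ − 39x² + 28x − 13) ÷ lead(D) = 4x³ ÷ −x = −4x². Subtract (−4x²)·D = 4x³ − 36x². Remainder: −3x² + 28x − 13.
Step 5: lead(−3x² + 28x − 13) ÷ lead(D) = −3x² ÷ −x = 3x. Subtract (3x)·D = −3x² + 27x. Remainder: x − 13.
Step 6: lead(x − 13) ÷ lead(D) = x ÷ −x = −1. Subtract (−1)·D = x − 9. Remainder: −4.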